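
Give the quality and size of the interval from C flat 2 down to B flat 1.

minor 2nd

Descending from Cb2 to Bb1 is the same interval as ascending Bb1 to Cb2.
B to C spans two letter names (B-C): a second.
A major second would be 2 semitones, but Bb1 to Cb2 is 1 — one semitone narrower, making it a minor second.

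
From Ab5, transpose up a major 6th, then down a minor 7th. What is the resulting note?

Ab5 up a major sixth → F6 (9 semitones).
F6 down a minor seventh → G5 (10 semitones).

G5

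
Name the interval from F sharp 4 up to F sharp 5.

P8

F to F is the same letter name, plus an octave: an octave.
The perfect octave spans 12 semitones, and F#4 to F#5 is exactly 12 semitones — so this is a perfect octave.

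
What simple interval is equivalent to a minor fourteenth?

minor 7th

Subtracting seven from the interval number removes an octave: 14 − 7 = 7.
Quality carries through unchanged, so the simple form is a minor seventh.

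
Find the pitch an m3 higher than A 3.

C 4

The third takes the letter from A up to C.
A minor third is 3 semitones; 3 semitones up from A3 gives C4.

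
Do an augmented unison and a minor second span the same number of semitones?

An augmented unison = 1 semitone = a minor second; enharmonically equal.

Yes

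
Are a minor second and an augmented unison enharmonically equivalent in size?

A minor second spans 1 semitone, and an augmented unison also spans 1 semitone — they're enharmonic.

Yes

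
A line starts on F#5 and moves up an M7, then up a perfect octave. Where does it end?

E#7

A major seventh up from F#5 is E#6.
E#6 up a perfect octave → E#7 (12 semitones).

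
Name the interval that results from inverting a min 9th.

M7

First reduce the compound minor ninth to its simple form, a minor second.
The rule of nine gives the new number: 9 − 2 = 7, so a second becomes a seventh.
And minor becomes major under inversion, so we get a major seventh.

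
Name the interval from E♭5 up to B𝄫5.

E to B spans five letter names (E-F-G-A-B), so the interval is some kind of fifth.
A perfect fifth would be 7 semitones; Eb5 to Bbb5 is 6, one semitone narrower, so the interval is diminished.

diminished fifth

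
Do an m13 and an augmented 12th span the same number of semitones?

Yes

A minor thirteenth spans 20 semitones, and an augmented twelfth also spans 20 semitones — they're enharmonic.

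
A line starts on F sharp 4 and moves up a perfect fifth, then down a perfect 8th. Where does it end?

Up a perfect fifth from F#4: C#5 (7 semitones up).
C#5 down a perfect octave → C#4 (12 semitones).

C sharp 4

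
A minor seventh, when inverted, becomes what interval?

Inverted interval numbers add to nine, so a seventh pairs with a second (7 + 2 = 9).
The quality also flips — minor becomes major — giving a major second.

major 2nd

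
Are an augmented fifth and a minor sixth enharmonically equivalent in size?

Both span 8 semitones: an augmented fifth and a minor sixth are the same chromatic distance.

Yes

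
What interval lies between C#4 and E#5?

major tenth

C to E spans three letter names (C-D-E), plus an octave — that makes it a tenth of some quality.
The major tenth spans 16 semitones, and C#4 to E#5 is exactly 16 semitones — so this is a major tenth.
(Equivalently, a compound major third: a major third plus an octave.)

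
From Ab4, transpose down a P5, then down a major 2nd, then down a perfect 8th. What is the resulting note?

A perfect fifth down from Ab4 is Db4.
Down a major second from Db4: Cb4 (2 semitones down).
Cb4 down a perfect octave → Cb3 (12 semitones).

Cb3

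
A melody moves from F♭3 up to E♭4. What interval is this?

F to E spans seven letter names (F-G-A-B-C-D-E), so the interval is some kind of seventh.
Counting semitones, Fb3→Eb4 is 11, which is the major seventh.

major 7th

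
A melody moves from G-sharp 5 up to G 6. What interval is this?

d8

G to G is the same letter name, plus an octave, so the interval is some kind of octave.
G#5 to G6 spans 11 semitones — one semitone narrower than the perfect octave (12) — giving a diminished octave.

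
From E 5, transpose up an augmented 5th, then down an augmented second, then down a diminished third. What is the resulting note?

F double-sharp 5

E5 up an augmented fifth → B#5 (8 semitones).
Down an augmented second from B#5: A5 (3 semitones down).
A diminished third down from A5 is F##5.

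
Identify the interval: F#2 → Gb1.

augmented 7th

Descending from F#2 to Gb1 is the same interval as ascending Gb1 to F#2.
G to F spans seven letter names (G-A-B-C-D-E-F): a seventh.
The major seventh is 11 semitones; here we have 12, one semitone wider: augmented.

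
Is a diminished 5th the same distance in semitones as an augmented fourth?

Both span 6 semitones: a diminished fifth and an augmented fourth are the same chromatic distance.

Yes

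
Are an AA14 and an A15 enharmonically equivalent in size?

A doubly augmented fourteenth = 25 semitones = an augmented fifteenth; enharmonically equal.

Yes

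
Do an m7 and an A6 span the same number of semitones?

Yes

A minor seventh = 10 semitones = an augmented sixth; enharmonically equal.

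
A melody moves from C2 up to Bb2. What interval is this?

minor 7th

C to B spans seven letter names (C-D-E-F-G-A-B): a seventh.
A major seventh would be 11 semitones, but C2 to Bb2 is 10 — one semitone narrower, making it a minor seventh.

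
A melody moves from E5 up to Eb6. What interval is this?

E to E is the same letter name, plus an octave, so the interval is some kind of octave.
A perfect octave would be 12 semitones; E5 to Eb6 is 11, one semitone narrower, so the interval is diminished.

diminished 8th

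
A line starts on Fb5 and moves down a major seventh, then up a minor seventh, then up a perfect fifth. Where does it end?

Cbb6

Down a major seventh from Fb5: Gbb4 (11 semitones down).
Gbb4 up a minor seventh → Fbb5 (10 semitones).
A perfect fifth up from Fbb5 is Cbb6.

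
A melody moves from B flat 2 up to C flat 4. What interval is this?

minor ninth

B to C spans two letter names (B-C), plus an octave, so the interval is some kind of ninth.
At 13 semitones, Bb2→Cb4 falls one short of a major ninth: minor.
(Equivalently, a compound minor second: a minor second plus an octave.)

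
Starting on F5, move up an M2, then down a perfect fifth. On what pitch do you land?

C5

Up a major second from F5: G5 (2 semitones up).
G5 down a perfect fifth → C5 (7 semitones).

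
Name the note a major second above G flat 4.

Counting two letter names up from G lands on A.
A major second is 2 semitones; 2 semitones up from Gb4 gives Ab4.

A flat 4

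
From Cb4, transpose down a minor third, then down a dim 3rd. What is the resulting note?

F#3

Cb4 down a minor third → Ab3 (3 semitones).
Down a diminished third from Ab3: F#3 (2 semitones down).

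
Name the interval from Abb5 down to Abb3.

perfect fifteenth

Descending from Abb5 to Abb3 is the same interval as ascending Abb3 to Abb5.
A to A is the same letter name, plus 2 octaves, so the interval is some kind of fifteenth.
The perfect fifteenth spans 24 semitones, and Abb3 to Abb5 is exactly 24 semitones — so this is a perfect fifteenth.
(Equivalently, a compound perfect octave: a perfect octave plus an octave.)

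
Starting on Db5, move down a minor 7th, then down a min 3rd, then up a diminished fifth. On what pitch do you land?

Down a minor seventh from Db5: Eb4 (10 semitones down).
A minor third down from Eb4 is C4.
A diminished fifth up from C4 is Gb4.

Gb4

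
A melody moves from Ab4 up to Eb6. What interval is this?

perfect 12th

A to E spans five letter names (A-B-C-D-E), plus an octave, so the interval is some kind of twelfth.
The perfect twelfth spans 19 semitones, and Ab4 to Eb6 is exactly 19 semitones — so this is a perfect twelfth.
(Equivalently, a compound perfect fifth: a perfect fifth plus an octave.)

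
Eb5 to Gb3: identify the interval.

Descending from Eb5 to Gb3 is the same interval as ascending Gb3 to Eb5.
G to E spans six letter names (G-A-B-C-D-E), plus an octave: a thirteenth.
The major thirteenth spans 21 semitones, and Gb3 to Eb5 is exactly 21 semitones — so this is a major thirteenth.
(Equivalently, a compound major sixth: a major sixth plus an octave.)

major thirteenth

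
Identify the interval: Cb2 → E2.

A3

C to E spans three letter names (C-D-E): a third.
Cb2 to E2 spans 5 semitones — one semitone wider than the major third (4) — giving an augmented third.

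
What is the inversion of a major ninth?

minor seventh

First reduce the compound major ninth to its simple form, a major second.
The rule of nine gives the new number: 9 − 2 = 7, so a second becomes a seventh.
Quality inverts too: major becomes minor. That makes the inversion a minor seventh.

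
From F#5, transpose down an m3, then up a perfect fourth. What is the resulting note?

Down a minor third from F#5: D#5 (3 semitones down).
Up a perfect fourth from D#5: G#5 (5 semitones up).

G#5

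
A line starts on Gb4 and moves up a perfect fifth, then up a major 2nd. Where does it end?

Gb4 up a perfect fifth → Db5 (7 semitones).
Db5 up a major second → Eb5 (2 semitones).

Eb5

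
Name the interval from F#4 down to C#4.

Descending from F#4 to C#4 is the same interval as ascending C#4 to F#4.
C to F spans four letter names (C-D-E-F): a fourth.
C#4 to F#4 is 5 semitones, matching the perfect fourth exactly, so the quality is perfect.

P4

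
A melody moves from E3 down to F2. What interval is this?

Descending from E3 to F2 is the same interval as ascending F2 to E3.
F to E spans seven letter names (F-G-A-B-C-D-E) — that makes it a seventh of some quality.
F2 to E3 is 11 semitones, matching the major seventh exactly, so the quality is major.

major seventh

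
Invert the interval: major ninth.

minor 7th

First reduce the compound major ninth to its simple form, a major second.
Inverted interval numbers add to nine, so a second pairs with a seventh (2 + 7 = 9).
Quality inverts too: major becomes minor. That makes the inversion a minor seventh.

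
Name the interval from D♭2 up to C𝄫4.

diminished 14th

D to C spans seven letter names (D-E-F-G-A-B-C), plus an octave, so the interval is some kind of fourteenth.
A major fourteenth would be 23 semitones; Db2 to Cbb4 is 21, two semitones narrower, so the interval is diminished.
(Equivalently, a compound diminished seventh: a diminished seventh plus an octave.)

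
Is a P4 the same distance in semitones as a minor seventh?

A perfect fourth spans 5 semitones; a minor seventh spans 10 semitones. They differ by 5.

No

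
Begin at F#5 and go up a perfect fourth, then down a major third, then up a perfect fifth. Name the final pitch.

D6

A perfect fourth up from F#5 is B5.
Down a major third from B5: G5 (4 semitones down).
A perfect fifth up from G5 is D6.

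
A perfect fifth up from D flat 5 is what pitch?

The fifth takes the letter from D up to A.
Moving 7 semitones up from Db5 (the size of a perfect fifth) reaches Ab5.

A flat 5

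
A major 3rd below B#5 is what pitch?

Counting three letter names down from B lands on G.
A major third is 4 semitones; 4 semitones down from B#5 gives G#5.

G#5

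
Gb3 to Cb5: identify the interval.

P11

G to C spans four letter names (G-A-B-C), plus an octave, so the interval is some kind of eleventh.
Gb3 to Cb5 is 17 semitones, matching the perfect eleventh exactly, so the quality is perfect.
(Equivalently, a compound perfect fourth: a perfect fourth plus an octave.)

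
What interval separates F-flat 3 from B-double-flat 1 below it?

Descending from Fb3 to Bbb1 is the same interval as ascending Bbb1 to Fb3.
B to F spans five letter names (B-C-D-E-F), plus an octave — that makes it a twelfth of some quality.
The perfect twelfth spans 19 semitones, and Bbb1 to Fb3 is exactly 19 semitones — so this is a perfect twelfth.
(Equivalently, a compound perfect fifth: a perfect fifth plus an octave.)

perfect 12th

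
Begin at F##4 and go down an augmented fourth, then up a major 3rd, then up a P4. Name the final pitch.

A#4

An augmented fourth down from F##4 is C#4.
Up a major third from C#4: E#4 (4 semitones up).
A perfect fourth up from E#4 is A#4.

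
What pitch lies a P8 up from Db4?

For an octave the letter name doesn't change: still D, an octave up.
Moving 12 semitones up from Db4 (the size of a perfect octave) reaches Db5.

Db5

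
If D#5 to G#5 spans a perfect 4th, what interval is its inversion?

Interval numbers invert to sum to nine: 4 + 5 = 9, so a fourth inverts to a fifth.
And perfect stays perfect under inversion, so we get a perfect fifth.

perfect 5th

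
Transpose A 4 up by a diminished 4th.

Four letter names up from A: D.
A diminished fourth spans 4 semitones, so from A4 the target pitch is Db5.

D flat 5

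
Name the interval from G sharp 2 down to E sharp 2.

m3

Descending from G#2 to E#2 is the same interval as ascending E#2 to G#2.
E to G spans three letter names (E-F-G), so the interval is some kind of third.
At 3 semitones, E#2→G#2 falls one short of a major third: minor.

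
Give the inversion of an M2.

m7

Interval numbers invert to sum to nine: 2 + 7 = 9, so a second inverts to a seventh.
And major becomes minor under inversion, so we get a minor seventh.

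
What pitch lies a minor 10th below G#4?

Counting three letter names plus an octave down from G lands on E.
Moving 15 semitones down from G#4 (the size of a minor tenth) reaches E#3.

E#3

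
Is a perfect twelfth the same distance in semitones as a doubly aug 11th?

A perfect twelfth spans 19 semitones, and a doubly augmented eleventh also spans 19 semitones — they're enharmonic.

Yes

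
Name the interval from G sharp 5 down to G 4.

Descending from G#5 to G4 is the same interval as ascending G4 to G#5.
G to G is the same letter name, plus an octave, so the interval is some kind of octave.
A perfect octave would be 12 semitones; G4 to G#5 is 13, one semitone wider, so the interval is augmented.

A8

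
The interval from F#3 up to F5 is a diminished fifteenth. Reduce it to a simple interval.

Each octave removed subtracts seven from the number: 15 − 7 = 8.
Quality carries through unchanged, so the simple form is a diminished octave.

diminished 8th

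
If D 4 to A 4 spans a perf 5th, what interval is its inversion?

P4

The rule of nine gives the new number: 9 − 5 = 4, so a fifth becomes a fourth.
The quality also flips — perfect stays perfect — giving a perfect fourth.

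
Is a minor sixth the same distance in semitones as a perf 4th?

No

A minor sixth is 8 semitones but a perfect fourth is 5 semitones — different sizes.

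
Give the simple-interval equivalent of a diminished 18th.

diminished 4th

Take out 2 octaves (14 from the number): 18 − 14 = 4.
That makes a diminished eighteenth a compound diminished fourth — 2 octaves plus a diminished fourth.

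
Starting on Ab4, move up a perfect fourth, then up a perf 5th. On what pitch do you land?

A perfect fourth up from Ab4 is Db5.
Db5 up a perfect fifth → Ab5 (7 semitones).

Ab5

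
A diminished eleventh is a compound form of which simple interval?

Subtracting seven from the interval number removes an octave: 11 − 7 = 4.
Quality carries through unchanged, so the simple form is a diminished fourth.

diminished 4th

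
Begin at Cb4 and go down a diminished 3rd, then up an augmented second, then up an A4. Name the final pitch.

E##4

Down a diminished third from Cb4: A3 (2 semitones down).
A3 up an augmented second → B#3 (3 semitones).
Up an augmented fourth from B#3: E##4 (6 semitones up).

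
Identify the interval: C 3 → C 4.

C to C is the same letter name, plus an octave — that makes it an octave of some quality.
C3 to C4 is 12 semitones, matching the perfect octave exactly, so the quality is perfect.

perfect 8th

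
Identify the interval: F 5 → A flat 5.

minor third

F to A spans three letter names (F-G-A) — that makes it a third of some quality.
At 3 semitones, F5→Ab5 falls one short of a major third: minor.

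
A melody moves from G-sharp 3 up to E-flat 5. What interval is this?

d13

G to E spans six letter names (G-A-B-C-D-E), plus an octave — that makes it a thirteenth of some quality.
A major thirteenth would be 21 semitones; G#3 to Eb5 is 19, two semitones narrower, so the interval is diminished.
(Equivalently, a compound diminished sixth: a diminished sixth plus an octave.)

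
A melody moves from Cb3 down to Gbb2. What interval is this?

A4

Descending from Cb3 to Gbb2 is the same interval as ascending Gbb2 to Cb3.
G to C spans four letter names (G-A-B-C) — that makes it a fourth of some quality.
The perfect fourth is 5 semitones; here we have 6, one semitone wider: augmented.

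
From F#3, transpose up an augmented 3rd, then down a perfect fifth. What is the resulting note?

D##3

F#3 up an augmented third → A##3 (5 semitones).
A##3 down a perfect fifth → D##3 (7 semitones).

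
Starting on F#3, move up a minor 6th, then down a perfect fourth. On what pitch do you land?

Up a minor sixth from F#3: D4 (8 semitones up).
D4 down a perfect fourth → A3 (5 semitones).

A3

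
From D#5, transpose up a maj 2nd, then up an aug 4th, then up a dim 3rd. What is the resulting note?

C#6

A major second up from D#5 is E#5.
Up an augmented fourth from E#5: A##5 (6 semitones up).
A##5 up a diminished third → C#6 (2 semitones).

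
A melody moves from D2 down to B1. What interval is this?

Descending from D2 to B1 is the same interval as ascending B1 to D2.
B to D spans three letter names (B-C-D) — that makes it a third of some quality.
At 3 semitones, B1→D2 falls one short of a major third: minor.

minor 3rd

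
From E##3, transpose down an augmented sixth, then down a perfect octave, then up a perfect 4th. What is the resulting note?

C#2

E##3 down an augmented sixth → G#2 (10 semitones).
Down a perfect octave from G#2: G#1 (12 semitones down).
G#1 up a perfect fourth → C#2 (5 semitones).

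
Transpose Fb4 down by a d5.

Five letter names down from F: B.
A diminished fifth spans 6 semitones, so from Fb4 the target pitch is Bb3.

Bb3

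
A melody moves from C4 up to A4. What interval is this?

C to A spans six letter names (C-D-E-F-G-A): a sixth.
The major sixth spans 9 semitones, and C4 to A4 is exactly 9 semitones — so this is a major sixth.

M6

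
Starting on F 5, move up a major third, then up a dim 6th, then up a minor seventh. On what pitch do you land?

E double-flat 7

Up a major third from F5: A5 (4 semitones up).
Up a diminished sixth from A5: Fb6 (7 semitones up).
Fb6 up a minor seventh → Ebb7 (10 semitones).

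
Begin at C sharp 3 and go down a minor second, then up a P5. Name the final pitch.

A minor second down from C#3 is B#2.
Up a perfect fifth from B#2: F##3 (7 semitones up).

F double-sharp 3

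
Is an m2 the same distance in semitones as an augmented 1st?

Yes

A minor second spans 1 semitone, and an augmented unison also spans 1 semitone — they're enharmonic.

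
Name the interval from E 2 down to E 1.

perfect octave

Descending from E2 to E1 is the same interval as ascending E1 to E2.
E to E is the same letter name, plus an octave: an octave.
The perfect octave spans 12 semitones, and E1 to E2 is exactly 12 semitones — so this is a perfect octave.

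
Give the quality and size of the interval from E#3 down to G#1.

Descending from E#3 to G#1 is the same interval as ascending G#1 to E#3.
G to E spans six letter names (G-A-B-C-D-E), plus an octave: a thirteenth.
The major thirteenth spans 21 semitones, and G#1 to E#3 is exactly 21 semitones — so this is a major thirteenth.
(Equivalently, a compound major sixth: a major sixth plus an octave.)

M13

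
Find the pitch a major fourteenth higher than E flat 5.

Counting seven letter names plus an octave up from E lands on D.
Moving 23 semitones up from Eb5 (the size of a major fourteenth) reaches D7.

D 7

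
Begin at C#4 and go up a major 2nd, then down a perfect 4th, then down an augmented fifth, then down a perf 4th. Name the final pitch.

A2

Up a major second from C#4: D#4 (2 semitones up).
D#4 down a perfect fourth → A#3 (5 semitones).
A#3 down an augmented fifth → D3 (8 semitones).
D3 down a perfect fourth → A2 (5 semitones).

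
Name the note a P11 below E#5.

B#3

The eleventh's letter: E down four letter names plus an octave → B.
Moving 17 semitones down from E#5 (the size of a perfect eleventh) reaches B#3.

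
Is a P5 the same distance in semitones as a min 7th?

No

A perfect fifth is 7 semitones but a minor seventh is 10 semitones — different sizes.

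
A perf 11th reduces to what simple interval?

Take out an octave (7 from the number): 11 − 7 = 4.
That makes a perfect eleventh a compound perfect fourth — an octave plus a perfect fourth.

P4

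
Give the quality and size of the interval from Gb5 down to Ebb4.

major tenth

Descending from Gb5 to Ebb4 is the same interval as ascending Ebb4 to Gb5.
E to G spans three letter names (E-F-G), plus an octave — that makes it a tenth of some quality.
The major tenth spans 16 semitones, and Ebb4 to Gb5 is exactly 16 semitones — so this is a major tenth.
(Equivalently, a compound major third: a major third plus an octave.)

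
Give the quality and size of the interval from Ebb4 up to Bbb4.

E to B spans five letter names (E-F-G-A-B) — that makes it a fifth of some quality.
Counting semitones, Ebb4→Bbb4 is 7, which is the perfect fifth.

P5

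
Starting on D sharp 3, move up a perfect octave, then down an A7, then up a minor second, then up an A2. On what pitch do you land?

G 3

Up a perfect octave from D#3: D#4 (12 semitones up).
D#4 down an augmented seventh → Eb3 (12 semitones).
Eb3 up a minor second → Fb3 (1 semitone).
Fb3 up an augmented second → G3 (3 semitones).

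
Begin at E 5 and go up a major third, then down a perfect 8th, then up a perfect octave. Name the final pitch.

G sharp 5

E5 up a major third → G#5 (4 semitones).
A perfect octave down from G#5 is G#4.
G#4 up a perfect octave → G#5 (12 semitones).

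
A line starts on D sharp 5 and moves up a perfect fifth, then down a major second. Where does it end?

G sharp 5

A perfect fifth up from D#5 is A#5.
A#5 down a major second → G#5 (2 semitones).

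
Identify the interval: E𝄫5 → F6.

E to F spans two letter names (E-F), plus an octave, so the interval is some kind of ninth.
A major ninth would be 14 semitones; Ebb5 to F6 is 15, one semitone wider, so the interval is augmented.
(Equivalently, a compound augmented second: an augmented second plus an octave.)

augmented 9th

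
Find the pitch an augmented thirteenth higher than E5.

The thirteenth's letter: E up six letter names plus an octave → C.
An augmented thirteenth is 22 semitones; 22 semitones up from E5 gives C##7.

C##7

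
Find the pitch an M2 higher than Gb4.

The second takes the letter from G up to A.
Moving 2 semitones up from Gb4 (the size of a major second) reaches Ab4.

Ab4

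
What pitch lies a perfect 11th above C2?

Counting four letter names plus an octave up from C lands on F.
Moving 17 semitones up from C2 (the size of a perfect eleventh) reaches F3.

F3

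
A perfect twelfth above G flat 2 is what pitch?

D flat 4

Five letters up from G (plus an octave) reaches D.
Moving 19 semitones up from Gb2 (the size of a perfect twelfth) reaches Db4.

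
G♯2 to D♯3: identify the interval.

G to D spans five letter names (G-A-B-C-D), so the interval is some kind of fifth.
Counting semitones, G#2→D#3 is 7, which is the perfect fifth.

perfect fifth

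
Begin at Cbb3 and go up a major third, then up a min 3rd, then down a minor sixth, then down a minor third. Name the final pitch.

A major third up from Cbb3 is Ebb3.
A minor third up from Ebb3 is Gbb3.
Gbb3 down a minor sixth → Bbb2 (8 semitones).
A minor third down from Bbb2 is Gb2.

Gb2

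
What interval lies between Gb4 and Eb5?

major sixth

G to E spans six letter names (G-A-B-C-D-E), so the interval is some kind of sixth.
Gb4 to Eb5 is 9 semitones, matching the major sixth exactly, so the quality is major.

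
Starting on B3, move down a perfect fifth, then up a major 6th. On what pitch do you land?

Down a perfect fifth from B3: E3 (7 semitones down).
Up a major sixth from E3: C#4 (9 semitones up).

C#4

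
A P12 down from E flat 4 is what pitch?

A flat 2

Counting five letter names plus an octave down from E lands on A.
A perfect twelfth spans 19 semitones, so from Eb4 the target pitch is Ab2.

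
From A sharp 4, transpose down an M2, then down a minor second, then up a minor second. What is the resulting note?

Down a major second from A#4: G#4 (2 semitones down).
Down a minor second from G#4: F##4 (1 semitone down).
A minor second up from F##4 is G#4.

G sharp 4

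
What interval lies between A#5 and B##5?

augmented second

A to B spans two letter names (A-B) — that makes it a second of some quality.
The major second is 2 semitones; here we have 3, one semitone wider: augmented.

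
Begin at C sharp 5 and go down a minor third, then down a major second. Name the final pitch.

C#5 down a minor third → A#4 (3 semitones).
A major second down from A#4 is G#4.

G sharp 4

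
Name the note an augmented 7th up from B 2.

A-double-sharp 3

Seven letter names up from B: A.
An augmented seventh is 12 semitones; 12 semitones up from B2 gives A##3.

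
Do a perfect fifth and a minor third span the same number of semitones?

No

A perfect fifth is 7 semitones but a minor third is 3 semitones — different sizes.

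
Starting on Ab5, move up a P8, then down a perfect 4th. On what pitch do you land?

A perfect octave up from Ab5 is Ab6.
Ab6 down a perfect fourth → Eb6 (5 semitones).

Eb6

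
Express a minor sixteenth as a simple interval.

Each octave removed subtracts seven from the number: 16 − 14 = 2.
That makes a minor sixteenth a compound minor second — 2 octaves plus a minor second.

minor second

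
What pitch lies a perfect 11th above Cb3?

Fb4

The eleventh's letter: C up four letter names plus an octave → F.
Moving 17 semitones up from Cb3 (the size of a perfect eleventh) reaches Fb4.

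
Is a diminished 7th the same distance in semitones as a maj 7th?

A diminished seventh is 9 semitones but a major seventh is 11 semitones — different sizes.

No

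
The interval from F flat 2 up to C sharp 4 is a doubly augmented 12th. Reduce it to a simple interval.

Subtracting seven from the interval number removes an octave: 12 − 7 = 5.
So a doubly augmented twelfth is an octave plus a doubly augmented fifth. The quality is unchanged.

doubly augmented 5th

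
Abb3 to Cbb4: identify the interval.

A to C spans three letter names (A-B-C), so the interval is some kind of third.
A major third would be 4 semitones, but Abb3 to Cbb4 is 3 — one semitone narrower, making it a minor third.

minor third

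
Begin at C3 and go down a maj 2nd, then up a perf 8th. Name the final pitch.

C3 down a major second → Bb2 (2 semitones).
A perfect octave up from Bb2 is Bb3.

Bb3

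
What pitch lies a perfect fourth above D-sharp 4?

G-sharp 4

Counting four letter names up from D lands on G.
Moving 5 semitones up from D#4 (the size of a perfect fourth) reaches G#4.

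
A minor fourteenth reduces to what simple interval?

Take out an octave (7 from the number): 14 − 7 = 7.
Quality carries through unchanged, so the simple form is a minor seventh.

m7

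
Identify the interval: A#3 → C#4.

A to C spans three letter names (A-B-C), so the interval is some kind of third.
A major third would be 4 semitones, but A#3 to C#4 is 3 — one semitone narrower, making it a minor third.

minor 3rd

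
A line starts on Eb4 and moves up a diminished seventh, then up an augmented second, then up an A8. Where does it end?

A diminished seventh up from Eb4 is Dbb5.
Up an augmented second from Dbb5: Eb5 (3 semitones up).
Eb5 up an augmented octave → E6 (13 semitones).

E6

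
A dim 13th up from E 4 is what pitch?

C-flat 6

The thirteenth's letter: E up six letter names plus an octave → C.
Moving 19 semitones up from E4 (the size of a diminished thirteenth) reaches Cb6.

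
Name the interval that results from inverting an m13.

First reduce the compound minor thirteenth to its simple form, a minor sixth.
The rule of nine gives the new number: 9 − 6 = 3, so a sixth becomes a third.
And minor becomes major under inversion, so we get a major third.

M3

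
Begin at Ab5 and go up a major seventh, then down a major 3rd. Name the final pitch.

Up a major seventh from Ab5: G6 (11 semitones up).
A major third down from G6 is Eb6.

Eb6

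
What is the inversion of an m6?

Interval numbers invert to sum to nine: 6 + 3 = 9, so a sixth inverts to a third.
And minor becomes major under inversion, so we get a major third.

major third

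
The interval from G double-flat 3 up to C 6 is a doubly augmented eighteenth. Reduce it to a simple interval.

doubly augmented fourth

Take out 2 octaves (14 from the number): 18 − 14 = 4.
So a doubly augmented eighteenth is 2 octaves plus a doubly augmented fourth. The quality is unchanged.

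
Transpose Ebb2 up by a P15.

A fifteenth keeps the letter name E, two octaves up from E.
A perfect fifteenth is 24 semitones; 24 semitones up from Ebb2 gives Ebb4.

Ebb4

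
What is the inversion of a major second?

Interval numbers invert to sum to nine: 2 + 7 = 9, so a second inverts to a seventh.
The quality also flips — major becomes minor — giving a minor seventh.

minor seventh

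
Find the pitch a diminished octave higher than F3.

Fb4

For an octave the letter name doesn't change: still F, an octave up.
A diminished octave is 11 semitones; 11 semitones up from F3 gives Fb4.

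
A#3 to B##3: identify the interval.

A2

A to B spans two letter names (A-B), so the interval is some kind of second.
A major second would be 2 semitones; A#3 to B##3 is 3, one semitone wider, so the interval is augmented.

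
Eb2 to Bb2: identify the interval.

P5

E to B spans five letter names (E-F-G-A-B): a fifth.
The perfect fifth spans 7 semitones, and Eb2 to Bb2 is exactly 7 semitones — so this is a perfect fifth.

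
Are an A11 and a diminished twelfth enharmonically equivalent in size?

Both span 18 semitones: an augmented eleventh and a diminished twelfth are the same chromatic distance.

Yes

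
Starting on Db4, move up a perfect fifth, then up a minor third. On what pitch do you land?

Cb5

A perfect fifth up from Db4 is Ab4.
A minor third up from Ab4 is Cb5.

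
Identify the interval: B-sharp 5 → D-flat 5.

Descending from B#5 to Db5 is the same interval as ascending Db5 to B#5.
D to B spans six letter names (D-E-F-G-A-B) — that makes it a sixth of some quality.
A major sixth would be 9 semitones; Db5 to B#5 is 11, two semitones wider, so the interval is doubly augmented.

doubly augmented 6th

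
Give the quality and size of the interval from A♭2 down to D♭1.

Descending from Ab2 to Db1 is the same interval as ascending Db1 to Ab2.
D to A spans five letter names (D-E-F-G-A), plus an octave, so the interval is some kind of twelfth.
Counting semitones, Db1→Ab2 is 19, which is the perfect twelfth.
(Equivalently, a compound perfect fifth: a perfect fifth plus an octave.)

perfect twelfth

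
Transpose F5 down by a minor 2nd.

Counting two letter names down from F lands on E.
A minor second is 1 semitone; 1 semitone down from F5 gives E5.

E5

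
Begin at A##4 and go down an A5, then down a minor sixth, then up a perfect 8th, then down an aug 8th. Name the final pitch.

Down an augmented fifth from A##4: D#4 (8 semitones down).
A minor sixth down from D#4 is F##3.
F##3 up a perfect octave → F##4 (12 semitones).
Down an augmented octave from F##4: F#3 (13 semitones down).

F#3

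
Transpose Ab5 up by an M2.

Counting two letter names up from A lands on B.
A major second spans 2 semitones, so from Ab5 the target pitch is Bb5.

Bb5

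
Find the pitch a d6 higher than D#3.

Bb3

Six letter names up from D: B.
A diminished sixth is 7 semitones; 7 semitones up from D#3 gives Bb3.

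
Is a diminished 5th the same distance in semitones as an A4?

Yes

Both span 6 semitones: a diminished fifth and an augmented fourth are the same chromatic distance.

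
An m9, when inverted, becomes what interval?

major 7th

First reduce the compound minor ninth to its simple form, a minor second.
Inverted interval numbers add to nine, so a second pairs with a seventh (2 + 7 = 9).
And minor becomes major under inversion, so we get a major seventh.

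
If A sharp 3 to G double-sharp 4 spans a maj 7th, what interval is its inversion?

Interval numbers invert to sum to nine: 7 + 2 = 9, so a seventh inverts to a second.
And major becomes minor under inversion, so we get a minor second.

m2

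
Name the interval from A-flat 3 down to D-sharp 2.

doubly diminished 12th

Descending from Ab3 to D#2 is the same interval as ascending D#2 to Ab3.
D to A spans five letter names (D-E-F-G-A), plus an octave — that makes it a twelfth of some quality.
A perfect twelfth would be 19 semitones; D#2 to Ab3 is 17, two semitones narrower, so the interval is doubly diminished.
(Equivalently, a compound doubly diminished fifth: a doubly diminished fifth plus an octave.)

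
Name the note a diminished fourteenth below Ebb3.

Seven letters down from E (plus an octave) reaches F.
A diminished fourteenth spans 21 semitones, so from Ebb3 the target pitch is F1.

F1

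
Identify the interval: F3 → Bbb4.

F to B spans four letter names (F-G-A-B), plus an octave — that makes it an eleventh of some quality.
A perfect eleventh would be 17 semitones; F3 to Bbb4 is 16, one semitone narrower, so the interval is diminished.
(Equivalently, a compound diminished fourth: a diminished fourth plus an octave.)

diminished eleventh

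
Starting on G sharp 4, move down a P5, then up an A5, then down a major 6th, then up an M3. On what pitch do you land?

D double-sharp 4

A perfect fifth down from G#4 is C#4.
Up an augmented fifth from C#4: G##4 (8 semitones up).
Down a major sixth from G##4: B#3 (9 semitones down).
B#3 up a major third → D##4 (4 semitones).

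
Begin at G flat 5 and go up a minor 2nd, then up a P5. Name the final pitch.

Gb5 up a minor second → Abb5 (1 semitone).
A perfect fifth up from Abb5 is Ebb6.

E double-flat 6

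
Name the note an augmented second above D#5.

E##5

Two letter names up from D: E.
An augmented second spans 3 semitones, so from D#5 the target pitch is E##5.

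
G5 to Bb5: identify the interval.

G to B spans three letter names (G-A-B) — that makes it a third of some quality.
At 3 semitones, G5→Bb5 falls one short of a major third: minor.

m3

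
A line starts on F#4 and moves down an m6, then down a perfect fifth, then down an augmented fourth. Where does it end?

A2

F#4 down a minor sixth → A#3 (8 semitones).
A#3 down a perfect fifth → D#3 (7 semitones).
An augmented fourth down from D#3 is A2.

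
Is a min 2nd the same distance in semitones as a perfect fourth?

1 semitone (minor second) vs 5 semitones (perfect fourth): not equal.

No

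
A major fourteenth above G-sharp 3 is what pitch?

Counting seven letter names plus an octave up from G lands on F.
A major fourteenth spans 23 semitones, so from G#3 the target pitch is F##5.

F-double-sharp 5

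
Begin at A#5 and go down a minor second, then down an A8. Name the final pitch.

G#4

A#5 down a minor second → G##5 (1 semitone).
Down an augmented octave from G##5: G#4 (13 semitones down).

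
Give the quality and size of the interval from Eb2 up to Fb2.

E to F spans two letter names (E-F) — that makes it a second of some quality.
Eb2 to Fb2 is 1 semitone, a half step short of the major second (2), so this is minor.

minor second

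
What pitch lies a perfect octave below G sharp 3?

G sharp 2

An octave keeps the letter name G, an octave down from G.
A perfect octave is 12 semitones; 12 semitones down from G#3 gives G#2.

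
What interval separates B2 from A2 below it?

Descending from B2 to A2 is the same interval as ascending A2 to B2.
A to B spans two letter names (A-B), so the interval is some kind of second.
A2 to B2 is 2 semitones, matching the major second exactly, so the quality is major.

major 2nd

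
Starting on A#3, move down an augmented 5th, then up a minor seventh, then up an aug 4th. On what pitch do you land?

An augmented fifth down from A#3 is D3.
Up a minor seventh from D3: C4 (10 semitones up).
C4 up an augmented fourth → F#4 (6 semitones).

F#4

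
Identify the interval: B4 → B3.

Descending from B4 to B3 is the same interval as ascending B3 to B4.
B to B is the same letter name, plus an octave, so the interval is some kind of octave.
B3 to B4 is 12 semitones, matching the perfect octave exactly, so the quality is perfect.

perfect octave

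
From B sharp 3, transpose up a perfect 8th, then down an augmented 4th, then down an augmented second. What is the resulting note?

A perfect octave up from B#3 is B#4.
An augmented fourth down from B#4 is F#4.
F#4 down an augmented second → Eb4 (3 semitones).

E flat 4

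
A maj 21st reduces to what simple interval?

major 7th

Take out 2 octaves (14 from the number): 21 − 14 = 7.
That makes a major twenty-first a compound major seventh — 2 octaves plus a major seventh.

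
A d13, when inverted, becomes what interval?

augmented third

First reduce the compound diminished thirteenth to its simple form, a diminished sixth.
The rule of nine gives the new number: 9 − 6 = 3, so a sixth becomes a third.
Quality inverts too: diminished becomes augmented. That makes the inversion an augmented third.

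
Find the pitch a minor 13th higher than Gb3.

Six letters up from G (plus an octave) reaches E.
Moving 20 semitones up from Gb3 (the size of a minor thirteenth) reaches Ebb5.

Ebb5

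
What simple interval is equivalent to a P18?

Each octave removed subtracts seven from the number: 18 − 14 = 4.
So a perfect eighteenth is 2 octaves plus a perfect fourth. The quality is unchanged.

P4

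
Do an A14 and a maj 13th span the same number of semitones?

No

An augmented fourteenth is 24 semitones but a major thirteenth is 21 semitones — different sizes.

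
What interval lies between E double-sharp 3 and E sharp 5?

d15

E to E is the same letter name, plus 2 octaves — that makes it a fifteenth of some quality.
A perfect fifteenth would be 24 semitones; E##3 to E#5 is 23, one semitone narrower, so the interval is diminished.
(Equivalently, a compound diminished octave: a diminished octave plus an octave.)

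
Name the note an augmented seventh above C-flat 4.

B 4

The seventh takes the letter from C up to B.
An augmented seventh is 12 semitones; 12 semitones up from Cb4 gives B4.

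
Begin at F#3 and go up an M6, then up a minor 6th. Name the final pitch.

B4

A major sixth up from F#3 is D#4.
Up a minor sixth from D#4: B4 (8 semitones up).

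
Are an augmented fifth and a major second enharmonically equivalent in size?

An augmented fifth spans 8 semitones; a major second spans 2 semitones. They differ by 6.

No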